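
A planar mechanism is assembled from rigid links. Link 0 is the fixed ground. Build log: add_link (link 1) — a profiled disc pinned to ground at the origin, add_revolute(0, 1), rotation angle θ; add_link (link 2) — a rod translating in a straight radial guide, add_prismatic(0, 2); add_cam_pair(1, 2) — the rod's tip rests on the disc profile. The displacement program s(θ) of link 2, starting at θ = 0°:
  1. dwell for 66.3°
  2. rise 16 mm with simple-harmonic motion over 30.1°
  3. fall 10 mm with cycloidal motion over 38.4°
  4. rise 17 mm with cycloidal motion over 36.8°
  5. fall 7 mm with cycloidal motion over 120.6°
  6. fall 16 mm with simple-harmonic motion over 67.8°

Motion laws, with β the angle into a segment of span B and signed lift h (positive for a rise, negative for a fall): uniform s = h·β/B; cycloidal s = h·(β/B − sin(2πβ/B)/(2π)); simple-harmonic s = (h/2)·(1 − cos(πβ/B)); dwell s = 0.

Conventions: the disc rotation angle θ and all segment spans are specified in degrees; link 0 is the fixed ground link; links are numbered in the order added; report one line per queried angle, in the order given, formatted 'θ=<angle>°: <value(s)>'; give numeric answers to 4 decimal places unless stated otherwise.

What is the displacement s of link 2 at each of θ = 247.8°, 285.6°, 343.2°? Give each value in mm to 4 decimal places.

seg 1 [0°–66.3°] dwell: s stays 0.0000
seg 2 [66.3°–96.4°] simple-harmonic, h=16: full span → s += 16 → s = 16.0000
seg 3 [96.4°–134.8°] cycloidal, h=-10: full span → s += -10 → s = 6.0000
seg 4 [134.8°–171.6°] cycloidal, h=17: full span → s += 17 → s = 23.0000
seg 5 [171.6°–292.2°] cycloidal, h=-7: θ=247.8° here. β=76.2, B=120.6. -7·(0.6318 − sin(2π·0.6318)/(2π)) = -5.2438 → s = 17.7562
seg 5 [171.6°–292.2°] cycloidal, h=-7: θ=285.6° here. β=114, B=120.6. -7·(0.9453 − sin(2π·0.9453)/(2π)) = -6.9925 → s = 16.0075
seg 5 [171.6°–292.2°] cycloidal, h=-7: full span → s += -7 → s = 16.0000
seg 6 [292.2°–360°] simple-harmonic, h=-16: θ=343.2° here. β=51, B=67.8. -16/2·(1 − cos(π·0.7522)) = -13.6960 → s = 2.3040

θ=247.8°: 17.7562
θ=285.6°: 16.0075
θ=343.2°: 2.3040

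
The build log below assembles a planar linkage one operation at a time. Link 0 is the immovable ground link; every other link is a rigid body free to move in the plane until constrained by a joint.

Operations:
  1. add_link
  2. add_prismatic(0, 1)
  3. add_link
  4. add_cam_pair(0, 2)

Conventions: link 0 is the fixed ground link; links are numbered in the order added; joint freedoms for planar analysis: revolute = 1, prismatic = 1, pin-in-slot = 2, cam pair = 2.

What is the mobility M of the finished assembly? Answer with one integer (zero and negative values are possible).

L=1 J1=0 J2=0
add link → L=2 J1=0 J2=0
P@0,1 dof=1 J1 → L=2 J1=1 J2=0
add link → L=3 J1=1 J2=0
C@0,2 dof=2 J2 → L=3 J1=1 J2=1
M=3(L−1)−2J1−J2=3·2−2·1−1=3

M = 3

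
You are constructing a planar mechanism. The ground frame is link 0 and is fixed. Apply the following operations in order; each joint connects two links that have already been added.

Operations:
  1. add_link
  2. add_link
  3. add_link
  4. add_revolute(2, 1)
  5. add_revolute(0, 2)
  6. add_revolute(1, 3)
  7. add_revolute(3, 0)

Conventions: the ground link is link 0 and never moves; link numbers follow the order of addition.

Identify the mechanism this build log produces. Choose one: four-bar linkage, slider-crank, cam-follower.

links: 4 (incl. ground); joints: 4 revolute, 0 prismatic, 0 higher (cam) pair, forming one closed loop
4 links in a single 4R loop → four-bar linkage

four-bar linkage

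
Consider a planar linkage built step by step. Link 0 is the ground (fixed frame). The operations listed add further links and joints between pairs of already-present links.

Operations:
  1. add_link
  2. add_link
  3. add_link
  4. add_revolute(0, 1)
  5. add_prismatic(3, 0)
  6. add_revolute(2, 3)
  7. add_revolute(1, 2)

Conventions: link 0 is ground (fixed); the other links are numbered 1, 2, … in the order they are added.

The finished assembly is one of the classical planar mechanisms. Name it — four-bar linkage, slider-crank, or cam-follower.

links: 4 (incl. ground); joints: 3 revolute, 1 prismatic, 0 higher (cam) pair, forming one closed loop
4 links, 3 revolutes + 1 prismatic in one loop → slider-crank

slider-crank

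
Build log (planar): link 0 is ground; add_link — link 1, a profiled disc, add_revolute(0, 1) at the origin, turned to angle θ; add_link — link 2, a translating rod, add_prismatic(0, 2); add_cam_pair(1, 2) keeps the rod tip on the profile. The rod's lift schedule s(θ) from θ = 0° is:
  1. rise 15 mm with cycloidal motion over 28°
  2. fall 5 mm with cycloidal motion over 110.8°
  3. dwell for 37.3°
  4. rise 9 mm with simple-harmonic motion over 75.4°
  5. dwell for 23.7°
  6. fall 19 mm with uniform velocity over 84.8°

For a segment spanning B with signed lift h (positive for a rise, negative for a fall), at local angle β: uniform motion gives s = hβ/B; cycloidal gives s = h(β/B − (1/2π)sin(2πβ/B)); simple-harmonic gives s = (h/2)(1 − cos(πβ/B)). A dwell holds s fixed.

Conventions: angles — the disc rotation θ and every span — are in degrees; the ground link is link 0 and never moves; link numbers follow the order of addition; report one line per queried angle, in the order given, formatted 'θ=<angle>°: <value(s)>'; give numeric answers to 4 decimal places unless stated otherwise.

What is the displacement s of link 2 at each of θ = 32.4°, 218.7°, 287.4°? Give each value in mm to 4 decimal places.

seg 1 [0°–28°] cycloidal, h=15: full span → s += 15 → s = 15.0000
seg 2 [28°–138.8°] cycloidal, h=-5: θ=32.4° here. β=4.4, B=110.8. -5·(0.0397 − sin(2π·0.0397)/(2π)) = -0.0021 → s = 14.9979
seg 2 [28°–138.8°] cycloidal, h=-5: full span → s += -5 → s = 10.0000
seg 3 [138.8°–176.1°] dwell: s stays 10.0000
seg 4 [176.1°–251.5°] simple-harmonic, h=9: θ=218.7° here. β=42.6, B=75.4. 9/2·(1 − cos(π·0.5650)) = 5.4124 → s = 15.4124
seg 4 [176.1°–251.5°] simple-harmonic, h=9: full span → s += 9 → s = 19.0000
seg 5 [251.5°–275.2°] dwell: s stays 19.0000
seg 6 [275.2°–360°] uniform, h=-19: θ=287.4° here. β=12.2, B=84.8. -19·12.2/84.8 = -2.7335 → s = 16.2665

θ=32.4°: 14.9979
θ=218.7°: 15.4124
θ=287.4°: 16.2665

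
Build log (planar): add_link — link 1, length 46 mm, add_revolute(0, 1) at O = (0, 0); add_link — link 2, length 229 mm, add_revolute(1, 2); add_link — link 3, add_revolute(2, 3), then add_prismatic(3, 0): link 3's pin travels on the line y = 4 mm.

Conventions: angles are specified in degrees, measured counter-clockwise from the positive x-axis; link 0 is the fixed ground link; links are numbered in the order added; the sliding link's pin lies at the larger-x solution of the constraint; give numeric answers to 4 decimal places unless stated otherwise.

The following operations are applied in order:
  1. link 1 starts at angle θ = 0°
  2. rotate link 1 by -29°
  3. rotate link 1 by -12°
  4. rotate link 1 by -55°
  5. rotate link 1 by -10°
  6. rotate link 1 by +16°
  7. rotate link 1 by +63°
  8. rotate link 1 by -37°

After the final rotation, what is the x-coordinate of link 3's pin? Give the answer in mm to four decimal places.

geometry: r = 46 mm, L = 229 mm, e = 4 mm; θ starts at 0°
rotate link 1 by -29°: θ ← 0° -29° = -29°
rotate link 1 by -12°: θ ← -29° -12° = -41°
rotate link 1 by -55°: θ ← -41° -55° = -96°
rotate link 1 by -10°: θ ← -96° -10° = -106°
rotate link 1 by +16°: θ ← -106° +16° = -90°
rotate link 1 by +63°: θ ← -90° +63° = -27°
rotate link 1 by -37°: θ ← -27° -37° = -64°
crank pin P = (r cos θ, r sin θ) = (20.165073, -41.344526)
h = r sin θ − e = -41.344526 − 4 = -45.344526
x = r cos θ + √(L² − h²) = 20.165073 + 224.465752 = 244.630825

244.6308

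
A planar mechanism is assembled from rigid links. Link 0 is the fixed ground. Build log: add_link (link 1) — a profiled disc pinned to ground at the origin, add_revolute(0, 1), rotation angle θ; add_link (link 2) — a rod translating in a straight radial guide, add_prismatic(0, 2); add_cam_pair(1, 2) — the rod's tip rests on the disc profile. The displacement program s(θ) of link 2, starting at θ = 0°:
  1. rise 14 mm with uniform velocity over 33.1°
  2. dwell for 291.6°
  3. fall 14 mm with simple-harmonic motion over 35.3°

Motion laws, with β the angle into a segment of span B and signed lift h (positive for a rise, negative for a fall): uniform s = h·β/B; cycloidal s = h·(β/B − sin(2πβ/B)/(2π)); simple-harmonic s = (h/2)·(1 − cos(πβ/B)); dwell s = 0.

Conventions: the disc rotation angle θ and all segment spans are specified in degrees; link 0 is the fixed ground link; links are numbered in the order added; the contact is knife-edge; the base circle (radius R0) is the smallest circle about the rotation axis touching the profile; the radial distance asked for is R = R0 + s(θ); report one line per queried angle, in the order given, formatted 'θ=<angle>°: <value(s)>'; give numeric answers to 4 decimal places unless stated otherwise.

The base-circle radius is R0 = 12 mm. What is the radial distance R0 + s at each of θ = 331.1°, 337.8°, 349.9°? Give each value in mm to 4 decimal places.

seg 1 [0°–33.1°] uniform, h=14: full span → s += 14 → s = 14.0000
seg 2 [33.1°–324.7°] dwell: s stays 14.0000
seg 3 [324.7°–360°] simple-harmonic, h=-14: θ=331.1° here. β=6.4, B=35.3. -14/2·(1 − cos(π·0.1813)) = -1.1051 → s = 12.8949
seg 3 [324.7°–360°] simple-harmonic, h=-14: θ=337.8° here. β=13.1, B=35.3. -14/2·(1 − cos(π·0.3711)) = -4.2423 → s = 9.7577
seg 3 [324.7°–360°] simple-harmonic, h=-14: θ=349.9° here. β=25.2, B=35.3. -14/2·(1 − cos(π·0.7139)) = -11.3575 → s = 2.6425
θ=331.1°: R = R0 + s = 12 + 12.8949 = 24.8949
θ=337.8°: R = R0 + s = 12 + 9.7577 = 21.7577
θ=349.9°: R = R0 + s = 12 + 2.6425 = 14.6425

θ=331.1°: 24.8949
θ=337.8°: 21.7577
θ=349.9°: 14.6425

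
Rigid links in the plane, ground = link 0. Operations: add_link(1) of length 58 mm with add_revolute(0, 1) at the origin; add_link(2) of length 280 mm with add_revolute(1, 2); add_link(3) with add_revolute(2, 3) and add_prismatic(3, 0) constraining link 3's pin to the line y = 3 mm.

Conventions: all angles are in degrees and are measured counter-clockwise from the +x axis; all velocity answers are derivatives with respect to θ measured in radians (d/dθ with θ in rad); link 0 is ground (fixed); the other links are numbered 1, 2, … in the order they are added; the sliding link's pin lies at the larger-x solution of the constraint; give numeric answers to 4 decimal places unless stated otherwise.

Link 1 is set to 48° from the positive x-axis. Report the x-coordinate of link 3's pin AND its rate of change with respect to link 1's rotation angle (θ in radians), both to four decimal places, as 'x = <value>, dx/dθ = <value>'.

geometry: r = 58 mm, L = 280 mm, e = 3 mm
crank pin P = (r cos θ, r sin θ) = (38.809575, 43.102400)
h = r sin θ − e = 43.102400 − 3 = 40.102400
x = r cos θ + √(L² − h²) = 38.809575 + 277.113330 = 315.922905
dx/dθ = −r sin θ − h·r cos θ/√(L² − h²) (θ in radians; h = 40.102400) = -48.718720

x = 315.9229, dx/dθ = -48.7187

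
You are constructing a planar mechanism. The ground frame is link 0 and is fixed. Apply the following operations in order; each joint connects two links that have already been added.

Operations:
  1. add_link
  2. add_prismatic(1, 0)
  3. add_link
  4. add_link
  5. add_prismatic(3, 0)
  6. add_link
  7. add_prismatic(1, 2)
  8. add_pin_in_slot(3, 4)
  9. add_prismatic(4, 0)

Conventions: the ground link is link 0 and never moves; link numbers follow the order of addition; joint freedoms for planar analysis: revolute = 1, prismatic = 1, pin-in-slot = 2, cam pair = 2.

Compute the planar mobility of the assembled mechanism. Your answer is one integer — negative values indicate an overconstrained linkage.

ground; <1,0,0>
#1 <2,0,0>
P:1↔0 J1 <2,1,0>
#2 <3,1,0>
#3 <4,1,0>
P:3↔0 J1 <4,2,0>
#4 <5,2,0>
P:1↔2 J1 <5,3,0>
PS:3↔4 J2 <5,3,1>
P:4↔0 J1 <5,4,1>
3×4 − 2×4 − 1×1 = 3

M = 3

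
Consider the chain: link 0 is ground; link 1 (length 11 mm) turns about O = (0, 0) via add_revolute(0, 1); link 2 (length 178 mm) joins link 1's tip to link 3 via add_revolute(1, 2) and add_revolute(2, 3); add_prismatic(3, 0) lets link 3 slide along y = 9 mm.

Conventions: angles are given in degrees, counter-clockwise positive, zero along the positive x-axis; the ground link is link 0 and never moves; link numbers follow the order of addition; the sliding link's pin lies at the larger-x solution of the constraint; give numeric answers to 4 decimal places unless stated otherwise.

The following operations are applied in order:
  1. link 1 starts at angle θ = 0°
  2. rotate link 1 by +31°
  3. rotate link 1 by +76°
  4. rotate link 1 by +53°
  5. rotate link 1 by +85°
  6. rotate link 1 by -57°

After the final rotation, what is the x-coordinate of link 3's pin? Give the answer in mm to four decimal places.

geometry: r = 11 mm, L = 178 mm, e = 9 mm; θ starts at 0°
rotate link 1 by +31°: θ ← 0° +31° = 31°
rotate link 1 by +76°: θ ← 31° +76° = 107°
rotate link 1 by +53°: θ ← 107° +53° = 160°
rotate link 1 by +85°: θ ← 160° +85° = 245°
rotate link 1 by -57°: θ ← 245° -57° = 188°
crank pin P = (r cos θ, r sin θ) = (-10.892949, -1.530904)
h = r sin θ − e = -1.530904 − 9 = -10.530904
x = r cos θ + √(L² − h²) = -10.892949 + 177.688210 = 166.795261

166.7953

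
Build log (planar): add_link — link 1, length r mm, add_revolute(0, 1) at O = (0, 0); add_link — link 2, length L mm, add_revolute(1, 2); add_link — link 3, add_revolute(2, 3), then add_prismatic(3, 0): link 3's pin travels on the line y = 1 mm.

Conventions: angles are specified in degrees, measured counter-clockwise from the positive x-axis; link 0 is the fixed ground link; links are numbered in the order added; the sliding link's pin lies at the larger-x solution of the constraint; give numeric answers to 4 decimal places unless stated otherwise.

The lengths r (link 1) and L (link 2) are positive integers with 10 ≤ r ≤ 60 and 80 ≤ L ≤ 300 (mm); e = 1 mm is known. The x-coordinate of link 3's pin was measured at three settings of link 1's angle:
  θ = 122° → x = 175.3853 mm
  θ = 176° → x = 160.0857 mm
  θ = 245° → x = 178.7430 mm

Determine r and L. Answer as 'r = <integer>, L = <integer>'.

constraint per measurement: (x − r cos θ)² + (r sin θ − e)² = L²
subtracting the θ₁ and θ₂ equations cancels the r² and L² terms:
r = (x₁² − x₂²) / (2[(x₁cos θ₁ + e sin θ₁) − (x₂cos θ₂ + e sin θ₂)]) = 37.9999 → r = 38
L² = (x₁ − r cos θ₁)² + (r sin θ₁ − e)² = 39203.9955 → L = 198.0000 → L = 198
check at θ₃=245°: x = 178.7430 (printed 178.7430) ✓

r = 38, L = 198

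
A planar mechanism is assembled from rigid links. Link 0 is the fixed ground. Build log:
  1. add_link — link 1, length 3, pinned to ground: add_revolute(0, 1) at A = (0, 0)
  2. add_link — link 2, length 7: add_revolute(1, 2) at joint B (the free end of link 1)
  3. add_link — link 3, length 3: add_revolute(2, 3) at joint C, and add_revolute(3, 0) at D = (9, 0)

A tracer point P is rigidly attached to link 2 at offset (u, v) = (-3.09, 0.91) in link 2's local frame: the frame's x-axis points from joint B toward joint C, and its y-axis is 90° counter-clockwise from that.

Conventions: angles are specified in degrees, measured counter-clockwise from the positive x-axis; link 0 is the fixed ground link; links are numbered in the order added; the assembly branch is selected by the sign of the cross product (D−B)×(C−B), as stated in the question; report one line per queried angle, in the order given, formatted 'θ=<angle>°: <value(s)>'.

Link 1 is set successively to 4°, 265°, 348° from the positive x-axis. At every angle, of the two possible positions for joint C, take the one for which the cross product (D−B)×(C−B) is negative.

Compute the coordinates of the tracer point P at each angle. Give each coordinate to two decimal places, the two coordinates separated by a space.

A=(0,0), D=(9.00,0)
θ=4°: B = A + 3.00·(cos4°, sin4°) = (2.9927, 0.2093)
θ=4°: |BD| = 6.0110
θ=4°: circle(B,7.00) ∩ circle(D,3.00): a=6.3327, h=2.9827
θ=4°:   candidates: C₊=(9.4254,2.9697) cross=17.929; C₋=(9.2177,-2.9921) cross=-17.929
θ=4°:   branch - wants cross < 0 → take C=(9.2177,-2.9921) (cross=-17.929)
θ=4°: ex = (C−B)/|BC| = (0.8893,-0.4573); ey = (0.4573,0.8893)
θ=4°: P = B + -3.09·ex + 0.91·ey = (0.6610,2.4317)
θ=265°: B = A + 3.00·(cos265°, sin265°) = (-0.2615, -2.9886)
θ=265°: |BD| = 9.7317
θ=265°: circle(B,7.00) ∩ circle(D,3.00): a=6.9210, h=1.0487
θ=265°:   candidates: C₊=(6.0030,0.1349) cross=10.206; C₋=(6.6472,-1.8612) cross=-10.206
θ=265°:   branch - wants cross < 0 → take C=(6.6472,-1.8612) (cross=-10.206)
θ=265°: ex = (C−B)/|BC| = (0.9869,0.1611); ey = (-0.1611,0.9869)
θ=265°: P = B + -3.09·ex + 0.91·ey = (-3.4577,-2.5881)
θ=348°: B = A + 3.00·(cos348°, sin348°) = (2.9344, -0.6237)
θ=348°: |BD| = 6.0975
θ=348°: circle(B,7.00) ∩ circle(D,3.00): a=6.3288, h=2.9911
θ=348°:   candidates: C₊=(8.9241,2.9990) cross=18.238; C₋=(9.5360,-2.9517) cross=-18.238
θ=348°:   branch - wants cross < 0 → take C=(9.5360,-2.9517) (cross=-18.238)
θ=348°: ex = (C−B)/|BC| = (0.9431,-0.3326); ey = (0.3326,0.9431)
θ=348°: P = B + -3.09·ex + 0.91·ey = (0.3230,1.2621)

θ=4°: 0.66 2.43
θ=265°: -3.46 -2.59
θ=348°: 0.32 1.26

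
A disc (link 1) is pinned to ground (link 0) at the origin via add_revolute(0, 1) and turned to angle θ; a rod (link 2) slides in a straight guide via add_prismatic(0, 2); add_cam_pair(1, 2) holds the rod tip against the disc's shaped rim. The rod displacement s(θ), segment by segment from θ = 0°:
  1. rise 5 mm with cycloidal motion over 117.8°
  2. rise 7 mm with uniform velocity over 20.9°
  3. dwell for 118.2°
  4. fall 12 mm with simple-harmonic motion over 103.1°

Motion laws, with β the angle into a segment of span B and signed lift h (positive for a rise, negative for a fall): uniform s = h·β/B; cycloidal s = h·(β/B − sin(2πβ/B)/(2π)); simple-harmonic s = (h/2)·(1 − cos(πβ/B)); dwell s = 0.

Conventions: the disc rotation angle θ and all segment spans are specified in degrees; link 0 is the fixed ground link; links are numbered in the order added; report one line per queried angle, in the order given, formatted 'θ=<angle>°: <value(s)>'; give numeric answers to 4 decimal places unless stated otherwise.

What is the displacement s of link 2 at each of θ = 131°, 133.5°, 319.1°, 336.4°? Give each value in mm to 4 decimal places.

segment 1 (0° to 117.8°, cycloidal, h = 5) is passed completely: s = 0.0000 + (5) = 5.0000
θ = 131° falls in segment 2 (117.8° to 138.7°, uniform, h = 7): β = 131 − 117.8 = 13.2°, B = 20.9°; Δs = 7·13.2/20.9 = 4.4211; s = 5.0000 + 4.4211 = 9.4211
θ = 133.5° falls in segment 2 (117.8° to 138.7°, uniform, h = 7): β = 133.5 − 117.8 = 15.7°, B = 20.9°; Δs = 7·15.7/20.9 = 5.2584; s = 5.0000 + 5.2584 = 10.2584
segment 2 (117.8° to 138.7°, uniform, h = 7) is passed completely: s = 5.0000 + (7) = 12.0000
segment 3 (138.7° to 256.9°, dwell): s unchanged at 12.0000
θ = 319.1° falls in segment 4 (256.9° to 360°, simple-harmonic, h = -12): β = 319.1 − 256.9 = 62.2°, B = 103.1°; Δs = -12/2·(1 − cos(π·0.6033)) = -7.9131; s = 12.0000 − 7.9131 = 4.0869
θ = 336.4° falls in segment 4 (256.9° to 360°, simple-harmonic, h = -12): β = 336.4 − 256.9 = 79.5°, B = 103.1°; Δs = -12/2·(1 − cos(π·0.7711)) = -10.5143; s = 12.0000 − 10.5143 = 1.4857

θ=131°: 9.4211
θ=133.5°: 10.2584
θ=319.1°: 4.0869
θ=336.4°: 1.4857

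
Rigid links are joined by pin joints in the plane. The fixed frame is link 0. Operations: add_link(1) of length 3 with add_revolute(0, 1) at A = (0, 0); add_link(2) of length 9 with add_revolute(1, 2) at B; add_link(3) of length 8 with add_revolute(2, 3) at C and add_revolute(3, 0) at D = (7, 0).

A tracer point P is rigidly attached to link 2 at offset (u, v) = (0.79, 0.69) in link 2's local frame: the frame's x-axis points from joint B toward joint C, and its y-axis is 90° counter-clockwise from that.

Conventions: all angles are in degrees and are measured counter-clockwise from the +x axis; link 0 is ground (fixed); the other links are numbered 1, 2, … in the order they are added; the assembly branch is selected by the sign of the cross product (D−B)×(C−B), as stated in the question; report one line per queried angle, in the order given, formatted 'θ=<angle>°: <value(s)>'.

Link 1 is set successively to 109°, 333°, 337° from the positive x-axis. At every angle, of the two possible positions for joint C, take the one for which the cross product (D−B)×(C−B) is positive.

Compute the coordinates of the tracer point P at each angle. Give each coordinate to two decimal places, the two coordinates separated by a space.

A=(0,0), D=(7.00,0)
θ=109°: B = A + 3.00·(cos109°, sin109°) = (-0.9767, 2.8366)
θ=109°: |BD| = 8.4660
θ=109°: circle(B,9.00) ∩ circle(D,8.00): a=5.2370, h=7.3194
θ=109°:   candidates: C₊=(6.4100,7.9782) cross=61.966; C₋=(1.5053,-5.8144) cross=-61.966
θ=109°:   branch + wants cross > 0 → take C=(6.4100,7.9782) (cross=61.966)
θ=109°: ex = (C−B)/|BC| = (0.8207,0.5713); ey = (-0.5713,0.8207)
θ=109°: P = B + 0.79·ex + 0.69·ey = (-0.7225,3.8542)
θ=333°: B = A + 3.00·(cos333°, sin333°) = (2.6730, -1.3620)
θ=333°: |BD| = 4.5363
θ=333°: circle(B,9.00) ∩ circle(D,8.00): a=4.1419, h=7.9903
θ=333°:   candidates: C₊=(4.2248,7.5032) cross=36.246; C₋=(9.0229,-7.7400) cross=-36.246
θ=333°:   branch + wants cross > 0 → take C=(4.2248,7.5032) (cross=36.246)
θ=333°: ex = (C−B)/|BC| = (0.1724,0.9850); ey = (-0.9850,0.1724)
θ=333°: P = B + 0.79·ex + 0.69·ey = (2.1296,-0.4648)
θ=337°: B = A + 3.00·(cos337°, sin337°) = (2.7615, -1.1722)
θ=337°: |BD| = 4.3976
θ=337°: circle(B,9.00) ∩ circle(D,8.00): a=4.1317, h=7.9956
θ=337°:   candidates: C₊=(4.6125,7.6354) cross=35.161; C₋=(8.8750,-7.7772) cross=-35.161
θ=337°:   branch + wants cross > 0 → take C=(4.6125,7.6354) (cross=35.161)
θ=337°: ex = (C−B)/|BC| = (0.2057,0.9786); ey = (-0.9786,0.2057)
θ=337°: P = B + 0.79·ex + 0.69·ey = (2.2487,-0.2572)

θ=109°: -0.72 3.85
θ=333°: 2.13 -0.46
θ=337°: 2.25 -0.26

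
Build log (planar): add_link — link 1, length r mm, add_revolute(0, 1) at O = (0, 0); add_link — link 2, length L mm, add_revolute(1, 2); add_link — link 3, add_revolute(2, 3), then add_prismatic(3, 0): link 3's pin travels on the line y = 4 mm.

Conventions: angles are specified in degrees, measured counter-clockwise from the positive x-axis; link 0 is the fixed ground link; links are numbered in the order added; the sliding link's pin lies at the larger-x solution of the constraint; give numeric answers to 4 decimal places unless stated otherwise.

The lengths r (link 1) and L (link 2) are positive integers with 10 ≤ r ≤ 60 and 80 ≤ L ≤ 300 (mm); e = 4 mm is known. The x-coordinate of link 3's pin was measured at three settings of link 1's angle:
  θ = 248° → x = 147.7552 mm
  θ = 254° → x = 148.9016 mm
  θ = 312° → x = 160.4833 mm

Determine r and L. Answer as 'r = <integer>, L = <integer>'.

constraint per measurement: (x − r cos θ)² + (r sin θ − e)² = L²
subtracting the θ₁ and θ₂ equations cancels the r² and L² terms:
r = (x₁² − x₂²) / (2[(x₁cos θ₁ + e sin θ₁) − (x₂cos θ₂ + e sin θ₂)]) = 11.9995 → r = 12
L² = (x₁ − r cos θ₁)² + (r sin θ₁ − e)² = 23409.0105 → L = 153.0000 → L = 153
check at θ₃=312°: x = 160.4833 (printed 160.4833) ✓

r = 12, L = 153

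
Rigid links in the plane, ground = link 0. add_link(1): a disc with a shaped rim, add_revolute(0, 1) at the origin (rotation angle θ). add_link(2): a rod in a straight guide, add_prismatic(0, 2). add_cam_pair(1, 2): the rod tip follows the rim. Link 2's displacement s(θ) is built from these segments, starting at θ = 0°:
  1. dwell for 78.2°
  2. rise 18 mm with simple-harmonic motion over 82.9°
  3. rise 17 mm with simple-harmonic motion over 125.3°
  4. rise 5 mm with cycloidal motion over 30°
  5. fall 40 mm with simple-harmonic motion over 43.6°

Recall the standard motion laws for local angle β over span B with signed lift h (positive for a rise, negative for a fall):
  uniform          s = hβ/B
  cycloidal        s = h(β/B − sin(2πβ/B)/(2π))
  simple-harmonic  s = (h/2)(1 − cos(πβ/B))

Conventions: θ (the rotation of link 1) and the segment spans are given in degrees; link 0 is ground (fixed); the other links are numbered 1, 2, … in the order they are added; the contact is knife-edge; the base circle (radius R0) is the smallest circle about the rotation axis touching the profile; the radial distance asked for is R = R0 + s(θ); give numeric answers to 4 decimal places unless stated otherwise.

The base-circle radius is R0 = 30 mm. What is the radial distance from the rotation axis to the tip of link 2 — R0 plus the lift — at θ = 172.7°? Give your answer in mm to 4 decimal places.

segment 1 (0° to 78.2°, dwell): s unchanged at 0.0000
segment 2 (78.2° to 161.1°, simple-harmonic, h = 18) is passed completely: s = 0.0000 + (18) = 18.0000
θ = 172.7° falls in segment 3 (161.1° to 286.4°, simple-harmonic, h = 17): β = 172.7 − 161.1 = 11.6°, B = 125.3°; Δs = 17/2·(1 − cos(π·0.0926)) = 0.3570; s = 18.0000 + 0.3570 = 18.3570
R = R0 + s = 30 + 18.3570 = 48.3570

48.3570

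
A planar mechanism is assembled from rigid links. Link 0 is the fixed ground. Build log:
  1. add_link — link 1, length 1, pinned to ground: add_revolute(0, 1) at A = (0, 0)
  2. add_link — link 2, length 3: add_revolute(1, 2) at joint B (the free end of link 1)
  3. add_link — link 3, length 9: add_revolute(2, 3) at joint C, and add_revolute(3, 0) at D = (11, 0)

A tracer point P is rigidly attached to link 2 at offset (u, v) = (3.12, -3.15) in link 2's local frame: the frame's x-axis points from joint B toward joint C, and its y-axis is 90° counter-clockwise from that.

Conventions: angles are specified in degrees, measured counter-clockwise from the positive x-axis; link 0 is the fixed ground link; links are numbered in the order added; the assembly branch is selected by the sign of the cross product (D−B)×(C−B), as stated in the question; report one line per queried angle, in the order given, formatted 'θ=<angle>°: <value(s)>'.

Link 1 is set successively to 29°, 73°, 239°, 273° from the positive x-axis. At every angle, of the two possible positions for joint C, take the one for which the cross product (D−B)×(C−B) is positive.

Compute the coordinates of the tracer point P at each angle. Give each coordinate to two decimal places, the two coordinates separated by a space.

A=(0,0), D=(11.00,0)
θ=29°: B = A + 1.00·(cos29°, sin29°) = (0.8746, 0.4848)
θ=29°: |BD| = 10.1370
θ=29°: circle(B,3.00) ∩ circle(D,9.00): a=1.5171, h=2.5881
θ=29°:   candidates: C₊=(2.5138,2.9974) cross=26.236; C₋=(2.2662,-2.1729) cross=-26.236
θ=29°:   branch + wants cross > 0 → take C=(2.5138,2.9974) (cross=26.236)
θ=29°: ex = (C−B)/|BC| = (0.5464,0.8375); ey = (-0.8375,0.5464)
θ=29°: P = B + 3.12·ex + -3.15·ey = (5.2176,1.3768)
θ=73°: B = A + 1.00·(cos73°, sin73°) = (0.2924, 0.9563)
θ=73°: |BD| = 10.7502
θ=73°: circle(B,3.00) ∩ circle(D,9.00): a=2.0264, h=2.2122
θ=73°:   candidates: C₊=(2.5075,2.9795) cross=23.782; C₋=(2.1139,-1.4274) cross=-23.782
θ=73°:   branch + wants cross > 0 → take C=(2.5075,2.9795) (cross=23.782)
θ=73°: ex = (C−B)/|BC| = (0.7384,0.6744); ey = (-0.6744,0.7384)
θ=73°: P = B + 3.12·ex + -3.15·ey = (4.7204,0.7345)
θ=239°: B = A + 1.00·(cos239°, sin239°) = (-0.5150, -0.8572)
θ=239°: |BD| = 11.5469
θ=239°: circle(B,3.00) ∩ circle(D,9.00): a=2.6557, h=1.3954
θ=239°:   candidates: C₊=(2.0298,0.7315) cross=16.112; C₋=(2.2369,-2.0516) cross=-16.112
θ=239°:   branch + wants cross > 0 → take C=(2.0298,0.7315) (cross=16.112)
θ=239°: ex = (C−B)/|BC| = (0.8483,0.5296); ey = (-0.5296,0.8483)
θ=239°: P = B + 3.12·ex + -3.15·ey = (3.7997,-1.8770)
θ=273°: B = A + 1.00·(cos273°, sin273°) = (0.0523, -0.9986)
θ=273°: |BD| = 10.9931
θ=273°: circle(B,3.00) ∩ circle(D,9.00): a=2.2218, h=2.0159
θ=273°:   candidates: C₊=(2.0818,1.2107) cross=22.161; C₋=(2.4481,-2.8043) cross=-22.161
θ=273°:   branch + wants cross > 0 → take C=(2.0818,1.2107) (cross=22.161)
θ=273°: ex = (C−B)/|BC| = (0.6765,0.7365); ey = (-0.7365,0.6765)
θ=273°: P = B + 3.12·ex + -3.15·ey = (4.4828,-0.8318)

θ=29°: 5.22 1.38
θ=73°: 4.72 0.73
θ=239°: 3.80 -1.88
θ=273°: 4.48 -0.83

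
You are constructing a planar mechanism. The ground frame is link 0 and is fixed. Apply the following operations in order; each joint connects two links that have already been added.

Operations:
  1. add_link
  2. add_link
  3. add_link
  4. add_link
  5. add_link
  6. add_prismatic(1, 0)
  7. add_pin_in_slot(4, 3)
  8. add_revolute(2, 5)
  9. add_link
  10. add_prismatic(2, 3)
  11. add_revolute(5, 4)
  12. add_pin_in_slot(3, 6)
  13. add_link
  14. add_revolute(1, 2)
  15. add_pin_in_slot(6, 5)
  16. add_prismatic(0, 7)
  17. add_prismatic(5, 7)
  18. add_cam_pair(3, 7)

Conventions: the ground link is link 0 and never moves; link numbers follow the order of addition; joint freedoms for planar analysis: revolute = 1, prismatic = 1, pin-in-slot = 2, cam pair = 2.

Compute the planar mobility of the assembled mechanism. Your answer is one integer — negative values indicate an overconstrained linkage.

(L,J1,J2)=(1,0,0); link0 fixed
link1: (2,0,0)
link2: (3,0,0)
link3: (4,0,0)
link4: (5,0,0)
link5: (6,0,0)
P 1-0 [J1]: (6,1,0)
PS 4-3 [J2]: (6,1,1)
R 2-5 [J1]: (6,2,1)
link6: (7,2,1)
P 2-3 [J1]: (7,3,1)
R 5-4 [J1]: (7,4,1)
PS 3-6 [J2]: (7,4,2)
link7: (8,4,2)
R 1-2 [J1]: (8,5,2)
PS 6-5 [J2]: (8,5,3)
P 0-7 [J1]: (8,6,3)
P 5-7 [J1]: (8,7,3)
C 3-7 [J2]: (8,7,4)
Grübler: 3·7 − 2·7 − 4 = 3

M = 3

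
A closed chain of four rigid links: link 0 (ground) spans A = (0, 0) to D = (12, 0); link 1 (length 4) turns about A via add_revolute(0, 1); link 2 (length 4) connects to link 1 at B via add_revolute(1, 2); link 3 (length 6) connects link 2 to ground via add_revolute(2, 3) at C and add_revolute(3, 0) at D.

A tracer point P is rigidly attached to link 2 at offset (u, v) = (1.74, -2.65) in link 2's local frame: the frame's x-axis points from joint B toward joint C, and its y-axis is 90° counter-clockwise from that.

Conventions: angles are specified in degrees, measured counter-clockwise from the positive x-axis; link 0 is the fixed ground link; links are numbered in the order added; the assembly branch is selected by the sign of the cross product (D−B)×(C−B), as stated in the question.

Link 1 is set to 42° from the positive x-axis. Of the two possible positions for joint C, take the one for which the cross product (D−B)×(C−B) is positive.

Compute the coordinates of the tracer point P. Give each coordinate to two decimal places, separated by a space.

A=(0,0), D=(12.00,0)
B = A + 4.00·(cos42°, sin42°) = (2.9726, 2.6765)
|BD| = 9.4158
circle(B,4.00) ∩ circle(D,6.00): a=3.6459, h=1.6455
  candidates: C₊=(6.9358,3.2177) cross=15.493; C₋=(6.0003,0.0626) cross=-15.493
  branch + wants cross > 0 → take C=(6.9358,3.2177) (cross=15.493)
ex = (C−B)/|BC| = (0.9908,0.1353); ey = (-0.1353,0.9908)
P = B + 1.74·ex + -2.65·ey = (5.0551,0.2863)

5.06 0.29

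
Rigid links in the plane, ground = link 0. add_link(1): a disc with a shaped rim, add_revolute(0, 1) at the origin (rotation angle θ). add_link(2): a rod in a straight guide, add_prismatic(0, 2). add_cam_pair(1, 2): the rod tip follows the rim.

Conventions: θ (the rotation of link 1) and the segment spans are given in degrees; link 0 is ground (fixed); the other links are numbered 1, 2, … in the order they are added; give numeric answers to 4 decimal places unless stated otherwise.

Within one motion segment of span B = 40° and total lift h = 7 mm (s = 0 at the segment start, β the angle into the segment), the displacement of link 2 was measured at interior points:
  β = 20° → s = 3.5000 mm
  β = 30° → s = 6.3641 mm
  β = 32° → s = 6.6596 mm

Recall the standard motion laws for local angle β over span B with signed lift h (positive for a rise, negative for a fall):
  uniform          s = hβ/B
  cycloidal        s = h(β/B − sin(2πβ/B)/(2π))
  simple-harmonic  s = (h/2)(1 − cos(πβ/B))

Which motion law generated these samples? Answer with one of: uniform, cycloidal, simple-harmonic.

candidates at β/B = r: uniform s = h·r (linear in β); cycloidal s = h·(r − sin(2πr)/(2π)); simple-harmonic s = (h/2)(1 − cos(πr))
β=20°: printed 3.5000 | uniform 3.5000, cycloidal 3.5000, simple-harmonic 3.5000
β=30°: printed 6.3641 | uniform 5.2500, cycloidal 6.3641, simple-harmonic 5.9749
β=32°: printed 6.6596 | uniform 5.6000, cycloidal 6.6596, simple-harmonic 6.3316
only one law matches every sample → cycloidal

cycloidal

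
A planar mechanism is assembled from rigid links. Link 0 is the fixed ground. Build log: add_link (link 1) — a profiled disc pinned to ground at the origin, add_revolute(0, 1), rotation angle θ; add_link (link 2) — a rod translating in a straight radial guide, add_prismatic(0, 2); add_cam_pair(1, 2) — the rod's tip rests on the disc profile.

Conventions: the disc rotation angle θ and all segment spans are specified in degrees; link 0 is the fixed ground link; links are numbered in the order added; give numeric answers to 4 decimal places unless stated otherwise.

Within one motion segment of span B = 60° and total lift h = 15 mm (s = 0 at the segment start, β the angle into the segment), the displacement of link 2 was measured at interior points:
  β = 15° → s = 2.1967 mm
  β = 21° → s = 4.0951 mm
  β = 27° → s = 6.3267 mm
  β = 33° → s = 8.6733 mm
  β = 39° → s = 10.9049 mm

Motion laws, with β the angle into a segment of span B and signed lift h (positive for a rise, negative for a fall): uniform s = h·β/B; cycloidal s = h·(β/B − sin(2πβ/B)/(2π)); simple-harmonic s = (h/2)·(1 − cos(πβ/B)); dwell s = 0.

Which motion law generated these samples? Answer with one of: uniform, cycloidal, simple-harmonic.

candidates at β/B = r: uniform s = h·r (linear in β); cycloidal s = h·(r − sin(2πr)/(2π)); simple-harmonic s = (h/2)(1 − cos(πr))
β=15°: printed 2.1967 | uniform 3.7500, cycloidal 1.3627, simple-harmonic 2.1967
β=21°: printed 4.0951 | uniform 5.2500, cycloidal 3.3186, simple-harmonic 4.0951
β=27°: printed 6.3267 | uniform 6.7500, cycloidal 6.0123, simple-harmonic 6.3267
β=33°: printed 8.6733 | uniform 8.2500, cycloidal 8.9877, simple-harmonic 8.6733
β=39°: printed 10.9049 | uniform 9.7500, cycloidal 11.6814, simple-harmonic 10.9049
only one law matches every sample → simple-harmonic

simple-harmonic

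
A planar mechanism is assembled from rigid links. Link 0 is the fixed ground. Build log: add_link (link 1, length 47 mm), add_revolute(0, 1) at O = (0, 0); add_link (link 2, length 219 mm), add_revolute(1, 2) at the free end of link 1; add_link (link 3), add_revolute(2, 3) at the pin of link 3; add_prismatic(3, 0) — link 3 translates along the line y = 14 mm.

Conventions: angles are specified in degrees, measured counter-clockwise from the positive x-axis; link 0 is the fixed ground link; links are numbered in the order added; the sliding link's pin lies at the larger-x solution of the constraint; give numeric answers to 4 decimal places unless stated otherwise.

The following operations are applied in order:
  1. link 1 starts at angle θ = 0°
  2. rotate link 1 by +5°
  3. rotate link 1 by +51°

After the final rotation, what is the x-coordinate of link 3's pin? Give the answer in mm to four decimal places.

geometry: r = 47 mm, L = 219 mm, e = 14 mm; θ starts at 0°
rotate link 1 by +5°: θ ← 0° +5° = 5°
rotate link 1 by +51°: θ ← 5° +51° = 56°
crank pin P = (r cos θ, r sin θ) = (26.282066, 38.964766)
h = r sin θ − e = 38.964766 − 14 = 24.964766
x = r cos θ + √(L² − h²) = 26.282066 + 217.572426 = 243.854492

243.8545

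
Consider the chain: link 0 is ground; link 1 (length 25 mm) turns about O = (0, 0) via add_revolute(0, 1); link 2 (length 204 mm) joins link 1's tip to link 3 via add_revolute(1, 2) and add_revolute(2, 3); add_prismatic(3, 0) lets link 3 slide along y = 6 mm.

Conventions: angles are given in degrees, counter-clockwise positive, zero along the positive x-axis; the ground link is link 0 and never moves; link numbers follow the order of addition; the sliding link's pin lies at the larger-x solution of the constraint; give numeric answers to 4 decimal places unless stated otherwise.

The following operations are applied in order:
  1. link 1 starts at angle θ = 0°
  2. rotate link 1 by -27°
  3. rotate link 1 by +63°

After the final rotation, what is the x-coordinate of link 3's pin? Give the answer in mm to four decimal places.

geometry: r = 25 mm, L = 204 mm, e = 6 mm; θ starts at 0°
rotate link 1 by -27°: θ ← 0° -27° = -27°
rotate link 1 by +63°: θ ← -27° +63° = 36°
crank pin P = (r cos θ, r sin θ) = (20.225425, 14.694631)
h = r sin θ − e = 14.694631 − 6 = 8.694631
x = r cos θ + √(L² − h²) = 20.225425 + 203.814630 = 224.040055

224.0401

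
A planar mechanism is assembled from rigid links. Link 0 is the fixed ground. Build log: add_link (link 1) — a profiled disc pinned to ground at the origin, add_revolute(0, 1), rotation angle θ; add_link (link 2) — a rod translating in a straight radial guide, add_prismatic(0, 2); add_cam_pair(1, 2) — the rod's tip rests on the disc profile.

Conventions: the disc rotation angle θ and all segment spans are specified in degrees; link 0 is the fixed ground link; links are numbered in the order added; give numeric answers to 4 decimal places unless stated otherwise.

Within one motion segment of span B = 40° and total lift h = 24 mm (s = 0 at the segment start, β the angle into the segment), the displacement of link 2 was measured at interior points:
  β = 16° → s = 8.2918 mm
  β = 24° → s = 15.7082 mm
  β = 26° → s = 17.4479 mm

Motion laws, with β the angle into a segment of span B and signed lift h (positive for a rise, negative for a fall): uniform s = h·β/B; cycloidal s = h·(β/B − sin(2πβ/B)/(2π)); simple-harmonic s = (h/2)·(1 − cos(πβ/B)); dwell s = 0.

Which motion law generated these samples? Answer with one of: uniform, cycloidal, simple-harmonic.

candidates at β/B = r: uniform s = h·r (linear in β); cycloidal s = h·(r − sin(2πr)/(2π)); simple-harmonic s = (h/2)(1 − cos(πr))
β=16°: printed 8.2918 | uniform 9.6000, cycloidal 7.3548, simple-harmonic 8.2918
β=24°: printed 15.7082 | uniform 14.4000, cycloidal 16.6452, simple-harmonic 15.7082
β=26°: printed 17.4479 | uniform 15.6000, cycloidal 18.6902, simple-harmonic 17.4479
only one law matches every sample → simple-harmonic

simple-harmonic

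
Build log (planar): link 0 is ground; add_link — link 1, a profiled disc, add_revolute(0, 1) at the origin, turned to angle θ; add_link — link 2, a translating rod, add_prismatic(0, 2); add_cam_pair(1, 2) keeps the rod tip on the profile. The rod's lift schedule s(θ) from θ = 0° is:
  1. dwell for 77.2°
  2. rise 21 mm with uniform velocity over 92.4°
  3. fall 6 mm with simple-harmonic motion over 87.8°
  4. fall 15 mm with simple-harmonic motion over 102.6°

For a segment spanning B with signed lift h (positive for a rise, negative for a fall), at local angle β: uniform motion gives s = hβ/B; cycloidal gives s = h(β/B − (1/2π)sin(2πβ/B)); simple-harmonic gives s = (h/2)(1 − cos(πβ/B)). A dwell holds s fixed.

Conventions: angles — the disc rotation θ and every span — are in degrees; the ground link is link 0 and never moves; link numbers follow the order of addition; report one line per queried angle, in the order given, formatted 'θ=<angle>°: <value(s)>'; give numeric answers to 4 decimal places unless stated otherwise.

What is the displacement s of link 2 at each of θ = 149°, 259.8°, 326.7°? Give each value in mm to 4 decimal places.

seg 1 [0°–77.2°] dwell: s stays 0.0000
seg 2 [77.2°–169.6°] uniform, h=21: θ=149° here. β=71.8, B=92.4. 21·71.8/92.4 = 16.3182 → s = 16.3182
seg 2 [77.2°–169.6°] uniform, h=21: full span → s += 21 → s = 21.0000
seg 3 [169.6°–257.4°] simple-harmonic, h=-6: full span → s += -6 → s = 15.0000
seg 4 [257.4°–360°] simple-harmonic, h=-15: θ=259.8° here. β=2.4, B=102.6. -15/2·(1 − cos(π·0.0234)) = -0.0202 → s = 14.9798
seg 4 [257.4°–360°] simple-harmonic, h=-15: θ=326.7° here. β=69.3, B=102.6. -15/2·(1 − cos(π·0.6754)) = -11.4275 → s = 3.5725

θ=149°: 16.3182
θ=259.8°: 14.9798
θ=326.7°: 3.5725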